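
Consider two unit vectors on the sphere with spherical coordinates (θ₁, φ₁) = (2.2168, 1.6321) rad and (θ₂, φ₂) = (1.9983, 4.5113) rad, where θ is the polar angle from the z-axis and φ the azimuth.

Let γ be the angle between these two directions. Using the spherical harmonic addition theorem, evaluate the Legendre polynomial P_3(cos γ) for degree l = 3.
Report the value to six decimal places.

0.447131

Term-by-term m-sum for l=3 (normalisation 4π/7 = 1.795196):
  m=-3: Y*=+0.038846-0.208834i  Y=+0.178377-0.258914i  product -0.047141-0.047309i
  m=-2: Y*=+0.389327+0.047975i  Y=+0.322885+0.137343i  product +0.119119+0.068962i
  m=-1: Y*=-0.012838+0.209155i  Y=+0.008255-0.040497i  product +0.008364+0.002246i
  m=+0: Y*=+0.266882-0.000000i  Y=+0.331181+0.000000i  product +0.088386+0.000000i
  m=+1: Y*=+0.012838+0.209155i  Y=-0.008255-0.040497i  product +0.008364-0.002246i
  m=+2: Y*=+0.389327-0.047975i  Y=+0.322885-0.137343i  product +0.119119-0.068962i
  m=+3: Y*=-0.038846-0.208834i  Y=-0.178377-0.258914i  product -0.047141+0.047309i
Σ over m = +0.249071+0.000000i; ×(4π/7) → +0.447131+0.000000i. Real part: 0.447131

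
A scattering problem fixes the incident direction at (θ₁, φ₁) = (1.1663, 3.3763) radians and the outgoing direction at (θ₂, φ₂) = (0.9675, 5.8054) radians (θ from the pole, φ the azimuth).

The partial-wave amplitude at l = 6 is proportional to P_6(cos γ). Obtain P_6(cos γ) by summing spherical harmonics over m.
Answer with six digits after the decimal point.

Addition theorem: P_6(cos γ) = (4π/13) Σ_m Y*_{lm}(Ω₁) Y_{lm}(Ω₂), m = −6…6:
  [-6]  conj(Y_{6,-6})(Ω₁) = +0.047190+0.287743i ; Y_{6,-6}(Ω₂) = -0.144974+0.040886i ; Δ = -0.018606-0.039786i
  [-5]  conj(Y_{6,-5})(Ω₁) = -0.167301-0.398747i ; Y_{6,-5}(Ω₂) = -0.262395+0.245756i ; Δ = +0.141893+0.063514i
  [-4]  conj(Y_{6,-4})(Ω₁) = +0.105935+0.144694i ; Y_{6,-4}(Ω₂) = -0.139148+0.392935i ; Δ = -0.071596+0.021492i
  [-3]  conj(Y_{6,-3})(Ω₁) = +0.196774+0.167132i ; Y_{6,-3}(Ω₂) = +0.015293+0.110566i ; Δ = -0.015470+0.024312i
  [-2]  conj(Y_{6,-2})(Ω₁) = -0.244566-0.124051i ; Y_{6,-2}(Ω₂) = -0.175234-0.247951i ; Δ = +0.012098+0.082378i
  [-1]  conj(Y_{6,-1})(Ω₁) = -0.165995-0.039692i ; Y_{6,-1}(Ω₂) = -0.211521-0.109526i ; Δ = +0.030764+0.026576i
  [+0]  conj(Y_{6,0})(Ω₁) = +0.290168-0.000000i ; Y_{6,0}(Ω₂) = +0.245659+0.000000i ; Δ = +0.071282+0.000000i
  [+1]  conj(Y_{6,1})(Ω₁) = +0.165995-0.039692i ; Y_{6,1}(Ω₂) = +0.211521-0.109526i ; Δ = +0.030764-0.026576i
  [+2]  conj(Y_{6,2})(Ω₁) = -0.244566+0.124051i ; Y_{6,2}(Ω₂) = -0.175234+0.247951i ; Δ = +0.012098-0.082378i
  [+3]  conj(Y_{6,3})(Ω₁) = -0.196774+0.167132i ; Y_{6,3}(Ω₂) = -0.015293+0.110566i ; Δ = -0.015470-0.024312i
  [+4]  conj(Y_{6,4})(Ω₁) = +0.105935-0.144694i ; Y_{6,4}(Ω₂) = -0.139148-0.392935i ; Δ = -0.071596-0.021492i
  [+5]  conj(Y_{6,5})(Ω₁) = +0.167301-0.398747i ; Y_{6,5}(Ω₂) = +0.262395+0.245756i ; Δ = +0.141893-0.063514i
  [+6]  conj(Y_{6,6})(Ω₁) = +0.047190-0.287743i ; Y_{6,6}(Ω₂) = -0.144974-0.040886i ; Δ = -0.018606+0.039786i
Σ over m = +0.229449+0.000000i; ×(4π/13) → +0.221795+0.000000i. Real part: 0.221795

0.221795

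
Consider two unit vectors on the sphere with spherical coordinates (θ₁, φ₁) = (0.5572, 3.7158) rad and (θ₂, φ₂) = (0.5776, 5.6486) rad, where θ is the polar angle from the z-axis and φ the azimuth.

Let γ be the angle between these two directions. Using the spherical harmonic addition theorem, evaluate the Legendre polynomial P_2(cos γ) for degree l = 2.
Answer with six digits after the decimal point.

Addition theorem: P_2(cos γ) = (4π/5) Σ_m Y*_{lm}(Ω₁) Y_{lm}(Ω₂), m = −2…2:
  [-2]  conj(Y_{2,-2})(Ω₁) = 0.04428 + 0.09853j ; Y_{2,-2}(Ω₂) = 0.03421 + 0.10996j ; Δ = -0.00932 + 0.00824j
  [-1]  conj(Y_{2,-1})(Ω₁) = -0.29113 - 0.18834j ; Y_{2,-1}(Ω₂) = 0.28459 + 0.20951j ; Δ = -0.04340 - 0.11459j
  [+0]  conj(Y_{2,0})(Ω₁) = 0.36619 + 0.00000j ; Y_{2,0}(Ω₂) = 0.34870 + 0.00000j ; Δ = 0.12769 + 0.00000j
  [+1]  conj(Y_{2,1})(Ω₁) = 0.29113 - 0.18834j ; Y_{2,1}(Ω₂) = -0.28459 + 0.20951j ; Δ = -0.04340 + 0.11459j
  [+2]  conj(Y_{2,2})(Ω₁) = 0.04428 - 0.09853j ; Y_{2,2}(Ω₂) = 0.03421 - 0.10996j ; Δ = -0.00932 - 0.00824j
Σ over m = 0.02226 - 0.00000j; ×(4π/5) → 0.05595 - 0.00000j. Real part: 0.055949

0.055949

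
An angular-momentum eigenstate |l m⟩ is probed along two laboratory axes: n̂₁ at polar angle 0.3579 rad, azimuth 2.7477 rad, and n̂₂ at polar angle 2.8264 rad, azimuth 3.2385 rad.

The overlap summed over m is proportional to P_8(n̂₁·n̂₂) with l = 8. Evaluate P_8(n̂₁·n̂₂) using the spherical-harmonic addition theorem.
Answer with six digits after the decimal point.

Term-by-term m-sum for l=8 (normalisation 4π/17 = 0.739198):
  term(m=-8) = -0.000000+0.000000i   from Y*(Ω₁)=-0.000117+0.000001i, Y(Ω₂)=+0.000031-0.000031i
  term(m=-7) = +0.000001-0.000000i   from Y*(Ω₁)=+0.001159+0.000469i, Y(Ω₂)=+0.000420-0.000338i
  term(m=-6) = -0.000035-0.000007i   from Y*(Ω₁)=-0.006024-0.005938i, Y(Ω₂)=+0.003506-0.002304i
  term(m=-5) = +0.000737+0.000605i   from Y*(Ω₁)=+0.015845+0.037617i, Y(Ω₂)=+0.020679-0.010885i
  term(m=-4) = -0.005256-0.012700i   from Y*(Ω₁)=-0.000686-0.143744i, Y(Ω₂)=+0.088524-0.036143i
  term(m=-3) = -0.009913+0.100416i   from Y*(Ω₁)=-0.136173+0.332110i, Y(Ω₂)=+0.269317-0.080580i
  term(m=-2) = +0.173335-0.259332i   from Y*(Ω₁)=+0.403319-0.405249i, Y(Ω₂)=+0.535354-0.105078i
  term(m=-1) = -0.177694+0.094962i   from Y*(Ω₁)=-0.353046+0.146730i, Y(Ω₂)=+0.524507-0.050988i
  term(m=+0) = +0.050680+0.000000i   from Y*(Ω₁)=-0.322806-0.000000i, Y(Ω₂)=-0.156998+0.000000i
  term(m=+1) = -0.177694-0.094962i   from Y*(Ω₁)=+0.353046+0.146730i, Y(Ω₂)=-0.524507-0.050988i
  term(m=+2) = +0.173335+0.259332i   from Y*(Ω₁)=+0.403319+0.405249i, Y(Ω₂)=+0.535354+0.105078i
  term(m=+3) = -0.009913-0.100416i   from Y*(Ω₁)=+0.136173+0.332110i, Y(Ω₂)=-0.269317-0.080580i
  term(m=+4) = -0.005256+0.012700i   from Y*(Ω₁)=-0.000686+0.143744i, Y(Ω₂)=+0.088524+0.036143i
  term(m=+5) = +0.000737-0.000605i   from Y*(Ω₁)=-0.015845+0.037617i, Y(Ω₂)=-0.020679-0.010885i
  term(m=+6) = -0.000035+0.000007i   from Y*(Ω₁)=-0.006024+0.005938i, Y(Ω₂)=+0.003506+0.002304i
  term(m=+7) = +0.000001+0.000000i   from Y*(Ω₁)=-0.001159+0.000469i, Y(Ω₂)=-0.000420-0.000338i
  term(m=+8) = -0.000000-0.000000i   from Y*(Ω₁)=-0.000117-0.000001i, Y(Ω₂)=+0.000031+0.000031i
Σ over m = +0.013032-0.000000i; ×(4π/17) → +0.009633-0.000000i. Real part: 0.009633

0.009633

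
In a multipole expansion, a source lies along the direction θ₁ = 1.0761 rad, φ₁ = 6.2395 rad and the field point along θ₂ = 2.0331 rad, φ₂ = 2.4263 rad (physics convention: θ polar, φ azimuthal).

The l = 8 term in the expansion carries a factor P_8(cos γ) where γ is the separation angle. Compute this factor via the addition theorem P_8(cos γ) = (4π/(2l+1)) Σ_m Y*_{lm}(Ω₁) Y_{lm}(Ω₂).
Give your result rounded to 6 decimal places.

-0.163666

Expand P_8 via completeness: Σ_{m} conj(Y_{8,m}) at Ω₁ times Y_{8,m} at Ω₂ —
  m=-8: (0.174340, -0.063537) × (0.179740, -0.112899) = (0.024162, -0.031103)  (running Σ = (0.024162, -0.031103))
  m=-7: (0.381808, -0.120537) × (0.122870, -0.404852) = (-0.001887, -0.169386)  (running Σ = (0.022276, -0.200489))
  m=-6: (0.402317, -0.107935) × (-0.156756, -0.350424) = (-0.100889, -0.124062)  (running Σ = (-0.078613, -0.324551))
  m=-5: (0.075831, -0.016832) × (0.003044, 0.001414) = (0.000255, 0.000056)  (running Σ = (-0.078358, -0.324495))
  m=-4: (-0.311433, 0.054981) × (0.333758, -0.096126) = (-0.098658, 0.048287)  (running Σ = (-0.177016, -0.276208))
  m=-3: (-0.246372, 0.032475) × (0.095527, -0.147381) = (-0.018749, 0.039413)  (running Σ = (-0.195765, -0.236795))
  m=-2: (0.201755, -0.017672) × (0.037247, 0.263908) = (0.012179, 0.052586)  (running Σ = (-0.183587, -0.184209))
  m=-1: (0.293251, -0.012819) × (0.176675, 0.153490) = (0.053778, 0.042746)  (running Σ = (-0.129809, -0.141462))
  m=0: (-0.162374, -0.000000) × (-0.235306, 0.000000) = (0.038208, 0.000000)  (running Σ = (-0.091602, -0.141462))
  m=1: (-0.293251, -0.012819) × (-0.176675, 0.153490) = (0.053778, -0.042746)  (running Σ = (-0.037824, -0.184209))
  m=2: (0.201755, 0.017672) × (0.037247, -0.263908) = (0.012179, -0.052586)  (running Σ = (-0.025645, -0.236795))
  m=3: (0.246372, 0.032475) × (-0.095527, -0.147381) = (-0.018749, -0.039413)  (running Σ = (-0.044394, -0.276208))
  m=4: (-0.311433, -0.054981) × (0.333758, 0.096126) = (-0.098658, -0.048287)  (running Σ = (-0.143052, -0.324495))
  m=5: (-0.075831, -0.016832) × (-0.003044, 0.001414) = (0.000255, -0.000056)  (running Σ = (-0.142798, -0.324551))
  m=6: (0.402317, 0.107935) × (-0.156756, 0.350424) = (-0.100889, 0.124062)  (running Σ = (-0.243687, -0.200489))
  m=7: (-0.381808, -0.120537) × (-0.122870, -0.404852) = (-0.001887, 0.169386)  (running Σ = (-0.245573, -0.031103))
  m=8: (0.174340, 0.063537) × (0.179740, 0.112899) = (0.024162, 0.031103)  (running Σ = (-0.221411, 0.000000))
Total Σ_m = (-0.221411, 0.000000). Multiply by 0.739198: (-0.163666, 0.000000). P_8(cos γ) = -0.163666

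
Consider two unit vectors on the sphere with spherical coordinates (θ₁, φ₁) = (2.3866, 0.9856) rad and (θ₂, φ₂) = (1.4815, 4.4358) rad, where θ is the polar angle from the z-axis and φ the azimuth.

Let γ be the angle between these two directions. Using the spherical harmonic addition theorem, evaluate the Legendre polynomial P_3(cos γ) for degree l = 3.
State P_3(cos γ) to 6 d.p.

Term-by-term m-sum for l=3 (normalisation 4π/7 = 1.795196):
  term(m=-3) = -0.03328 + 0.04423j   from Y*(Ω₁)=-0.13198 + 0.02467j, Y(Ω₂)=0.30415 - 0.27829j
  term(m=-2) = -0.02577 + 0.01829j   from Y*(Ω₁)=0.13624 - 0.32188j, Y(Ω₂)=-0.07693 - 0.04750j
  term(m=-1) = 0.10774 - 0.03435j   from Y*(Ω₁)=0.20208 + 0.30498j, Y(Ω₂)=0.08441 - 0.29735j
  term(m=+0) = -0.00932 + 0.00000j   from Y*(Ω₁)=0.09460 + 0.00000j, Y(Ω₂)=-0.09851 + 0.00000j
  term(m=+1) = 0.10774 + 0.03435j   from Y*(Ω₁)=-0.20208 + 0.30498j, Y(Ω₂)=-0.08441 - 0.29735j
  term(m=+2) = -0.02577 - 0.01829j   from Y*(Ω₁)=0.13624 + 0.32188j, Y(Ω₂)=-0.07693 + 0.04750j
  term(m=+3) = -0.03328 - 0.04423j   from Y*(Ω₁)=0.13198 + 0.02467j, Y(Ω₂)=-0.30415 - 0.27829j
Accumulated sum 0.08806 + 0.00000j; after 4π/(2l+1) scaling, 0.15809 + 0.00000j ⇒ P_3 = 0.158093

0.158093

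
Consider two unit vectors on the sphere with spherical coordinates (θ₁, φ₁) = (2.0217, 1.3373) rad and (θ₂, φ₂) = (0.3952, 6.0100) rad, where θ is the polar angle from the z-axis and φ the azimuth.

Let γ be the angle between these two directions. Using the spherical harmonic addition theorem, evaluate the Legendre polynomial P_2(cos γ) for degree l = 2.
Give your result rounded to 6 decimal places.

Term-by-term m-sum for l=2 (normalisation 4π/5 = 2.513274):
  m=-2: (-0.279414, 0.140877) × (0.048918, 0.029748) = (-0.017859, -0.001421)  (running Σ = (-0.017859, -0.001421))
  m=-1: (-0.070111, -0.294790) × (0.264320, 0.074060) = (0.003300, -0.083111)  (running Σ = (-0.014559, -0.084532))
  m=0: (-0.135710, -0.000000) × (0.490542, 0.000000) = (-0.066571, -0.000000)  (running Σ = (-0.081130, -0.084532))
  m=1: (0.070111, -0.294790) × (-0.264320, 0.074060) = (0.003300, 0.083111)  (running Σ = (-0.077830, -0.001421))
  m=2: (-0.279414, -0.140877) × (0.048918, -0.029748) = (-0.017859, 0.001421)  (running Σ = (-0.095689, 0.000000))
Σ over m = (-0.095689, 0.000000); ×(4π/5) → (-0.240493, 0.000000). Real part: -0.240493

-0.240493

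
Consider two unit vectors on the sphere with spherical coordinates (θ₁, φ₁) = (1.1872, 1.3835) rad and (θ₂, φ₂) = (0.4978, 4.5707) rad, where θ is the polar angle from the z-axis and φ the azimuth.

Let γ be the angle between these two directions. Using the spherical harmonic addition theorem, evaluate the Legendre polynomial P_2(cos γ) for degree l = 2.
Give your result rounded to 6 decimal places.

Summing Y*_{l m}(θ₁,φ₁)·Y_{l m}(θ₂,φ₂) over m ∈ [−2, 2]; prefactor 4π/(2·2+1) = 2.513274:
  m=-2: Y*=-0.309135+0.121539i  Y=-0.084558-0.024625i  product +0.029133-0.002665i
  m=-1: Y*=+0.049925+0.263430i  Y=-0.045770+0.320869i  product -0.086812+0.003962i
  m=+0: Y*=-0.182862-0.000000i  Y=+0.415055+0.000000i  product -0.075898-0.000000i
  m=+1: Y*=-0.049925+0.263430i  Y=+0.045770+0.320869i  product -0.086812-0.003962i
  m=+2: Y*=-0.309135-0.121539i  Y=-0.084558+0.024625i  product +0.029133+0.002665i
Total Σ_m = -0.191256+0.000000i. Multiply by 2.513274: -0.480678+0.000000i. P_2(cos γ) = -0.480678

-0.480678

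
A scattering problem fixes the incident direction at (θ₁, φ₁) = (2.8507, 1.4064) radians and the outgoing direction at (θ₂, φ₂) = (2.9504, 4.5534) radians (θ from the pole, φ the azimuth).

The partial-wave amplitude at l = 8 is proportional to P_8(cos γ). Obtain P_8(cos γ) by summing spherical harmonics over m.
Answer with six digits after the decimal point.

-0.396316

Term-by-term m-sum for l=8 (normalisation 4π/17 = 0.739198):
  m=-8: (0.000006, -0.000023) × (0.000000, 0.000001) = (0.000000, -0.000000)  (running Σ = (0.000000, -0.000000))
  m=-7: (0.000288, 0.000129) × (-0.000016, 0.000008) = (-0.000000, 0.000000)  (running Σ = (-0.000000, 0.000000))
  m=-6: (-0.001476, 0.002231) × (-0.000138, -0.000195) = (0.000001, -0.000000)  (running Σ = (0.000001, -0.000000))
  m=-5: (-0.011922, -0.011080) × (0.001618, -0.001588) = (-0.000037, 0.000001)  (running Σ = (-0.000036, 0.000001))
  m=-4: (0.057766, -0.044609) × (0.012893, 0.009519) = (0.001169, -0.000025)  (running Σ = (0.001133, -0.000024))
  m=-3: (0.112029, 0.208429) × (-0.038290, 0.074096) = (-0.019733, 0.000320)  (running Σ = (-0.018600, 0.000296))
  m=-2: (-0.486606, 0.166018) × (-0.287775, -0.094720) = (0.155758, -0.001685)  (running Σ = (0.137158, -0.001389))
  m=-1: (-0.096767, -0.583306) × (0.105654, -0.658925) = (-0.394579, 0.002134)  (running Σ = (-0.257420, 0.000745))
  m=0: (-0.041450, -0.000000) × (0.513924, 0.000000) = (-0.021302, -0.000000)  (running Σ = (-0.278722, 0.000745))
  m=1: (0.096767, -0.583306) × (-0.105654, -0.658925) = (-0.394579, -0.002134)  (running Σ = (-0.673301, -0.001389))
  m=2: (-0.486606, -0.166018) × (-0.287775, 0.094720) = (0.155758, 0.001685)  (running Σ = (-0.517543, 0.000296))
  m=3: (-0.112029, 0.208429) × (0.038290, 0.074096) = (-0.019733, -0.000320)  (running Σ = (-0.537276, -0.000024))
  m=4: (0.057766, 0.044609) × (0.012893, -0.009519) = (0.001169, 0.000025)  (running Σ = (-0.536107, 0.000001))
  m=5: (0.011922, -0.011080) × (-0.001618, -0.001588) = (-0.000037, -0.000001)  (running Σ = (-0.536144, -0.000000))
  m=6: (-0.001476, -0.002231) × (-0.000138, 0.000195) = (0.000001, 0.000000)  (running Σ = (-0.536143, 0.000000))
  m=7: (-0.000288, 0.000129) × (0.000016, 0.000008) = (-0.000000, -0.000000)  (running Σ = (-0.536143, -0.000000))
  m=8: (0.000006, 0.000023) × (0.000000, -0.000001) = (0.000000, 0.000000)  (running Σ = (-0.536143, 0.000000))
Σ over m = (-0.536143, 0.000000); ×(4π/17) → (-0.396316, 0.000000). Real part: -0.396316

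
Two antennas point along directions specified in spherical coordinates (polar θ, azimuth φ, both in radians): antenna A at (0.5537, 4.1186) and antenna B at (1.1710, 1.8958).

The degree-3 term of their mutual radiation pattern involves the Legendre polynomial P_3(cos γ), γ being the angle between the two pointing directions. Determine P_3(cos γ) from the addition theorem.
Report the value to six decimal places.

-0.055622

Summing Y*_{l m}(θ₁,φ₁)·Y_{l m}(θ₂,φ₂) over m ∈ [−3, 3]; prefactor 4π/(2·3+1) = 1.795196:
  term(m=-3) = 0.01833 + 0.00743j   from Y*(Ω₁)=0.05932 - 0.01268j, Y(Ω₂)=0.26991 + 0.18299j
  term(m=-2) = -0.02139 - 0.07826j   from Y*(Ω₁)=-0.08987 + 0.22293j, Y(Ω₂)=-0.26870 + 0.20427j
  term(m=-1) = 0.01948 - 0.02552j   from Y*(Ω₁)=-0.24888 - 0.36867j, Y(Ω₂)=0.02305 + 0.06841j
  term(m=+0) = -0.06384 + 0.00000j   from Y*(Ω₁)=0.19600 + 0.00000j, Y(Ω₂)=-0.32573 + 0.00000j
  term(m=+1) = 0.01948 + 0.02552j   from Y*(Ω₁)=0.24888 - 0.36867j, Y(Ω₂)=-0.02305 + 0.06841j
  term(m=+2) = -0.02139 + 0.07826j   from Y*(Ω₁)=-0.08987 - 0.22293j, Y(Ω₂)=-0.26870 - 0.20427j
  term(m=+3) = 0.01833 - 0.00743j   from Y*(Ω₁)=-0.05932 - 0.01268j, Y(Ω₂)=-0.26991 + 0.18299j
Σ over m = -0.03098 - 0.00000j; ×(4π/7) → -0.05562 - 0.00000j. Real part: -0.055622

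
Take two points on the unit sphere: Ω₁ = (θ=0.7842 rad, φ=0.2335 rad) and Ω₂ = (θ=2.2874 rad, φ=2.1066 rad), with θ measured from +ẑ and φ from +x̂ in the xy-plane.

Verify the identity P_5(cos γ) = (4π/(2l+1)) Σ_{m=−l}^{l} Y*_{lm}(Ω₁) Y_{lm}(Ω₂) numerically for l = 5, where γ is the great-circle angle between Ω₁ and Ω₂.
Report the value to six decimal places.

Summing Y*_{l m}(θ₁,φ₁)·Y_{l m}(θ₂,φ₂) over m ∈ [−5, 5]; prefactor 4π/(2·5+1) = 1.142397:
  [-5]  conj(Y_{5,-5})(Ω₁) = +0.032007+0.075014i ; Y_{5,-5}(Ω₂) = -0.050489+0.101250i ; Δ = -0.009211-0.000547i
  [-4]  conj(Y_{5,-4})(Ω₁) = +0.153725+0.207855i ; Y_{5,-4}(Ω₂) = +0.168812+0.261974i ; Δ = -0.028502+0.075361i
  [-3]  conj(Y_{5,-3})(Ω₁) = +0.327107+0.275798i ; Y_{5,-3}(Ω₂) = +0.427281-0.015652i ; Δ = +0.144084+0.112724i
  [-2]  conj(Y_{5,-2})(Ω₁) = +0.269116+0.135687i ; Y_{5,-2}(Ω₂) = +0.089160-0.163521i ; Δ = +0.046182-0.031908i
  [-1]  conj(Y_{5,-1})(Ω₁) = -0.163195-0.038814i ; Y_{5,-1}(Ω₂) = +0.139483+0.234923i ; Δ = -0.013645-0.043752i
  [+0]  conj(Y_{5,0})(Ω₁) = -0.352567-0.000000i ; Y_{5,0}(Ω₂) = +0.266834+0.000000i ; Δ = -0.094077-0.000000i
  [+1]  conj(Y_{5,1})(Ω₁) = +0.163195-0.038814i ; Y_{5,1}(Ω₂) = -0.139483+0.234923i ; Δ = -0.013645+0.043752i
  [+2]  conj(Y_{5,2})(Ω₁) = +0.269116-0.135687i ; Y_{5,2}(Ω₂) = +0.089160+0.163521i ; Δ = +0.046182+0.031908i
  [+3]  conj(Y_{5,3})(Ω₁) = -0.327107+0.275798i ; Y_{5,3}(Ω₂) = -0.427281-0.015652i ; Δ = +0.144084-0.112724i
  [+4]  conj(Y_{5,4})(Ω₁) = +0.153725-0.207855i ; Y_{5,4}(Ω₂) = +0.168812-0.261974i ; Δ = -0.028502-0.075361i
  [+5]  conj(Y_{5,5})(Ω₁) = -0.032007+0.075014i ; Y_{5,5}(Ω₂) = +0.050489+0.101250i ; Δ = -0.009211+0.000547i
Total Σ_m = +0.183738-0.000000i. Multiply by 1.142397: +0.209902-0.000000i. P_5(cos γ) = 0.209902

0.209902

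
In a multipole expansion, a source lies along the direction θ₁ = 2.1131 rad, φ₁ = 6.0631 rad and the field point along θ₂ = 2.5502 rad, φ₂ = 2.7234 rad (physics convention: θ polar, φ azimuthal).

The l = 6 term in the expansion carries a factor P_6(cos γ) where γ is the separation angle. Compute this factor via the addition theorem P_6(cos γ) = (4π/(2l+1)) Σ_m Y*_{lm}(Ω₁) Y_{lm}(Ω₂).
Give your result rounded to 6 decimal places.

-0.302191

Expand P_6 via completeness: Σ_{m} conj(Y_{6,m}) at Ω₁ times Y_{6,m} at Ω₂ —
  [-6]  conj(Y_{6,-6})(Ω₁) = (0.047244, -0.184802) ; Y_{6,-6}(Ω₂) = (-0.011701, 0.008575) ; Δ = (0.001032, 0.002568)
  [-5]  conj(Y_{6,-5})(Ω₁) = (-0.180449, 0.354913) ; Y_{6,-5}(Ω₂) = (-0.037192, 0.064932) ; Δ = (-0.016334, -0.024917)
  [-4]  conj(Y_{6,-4})(Ω₁) = (0.236044, -0.285732) ; Y_{6,-4}(Ω₂) = (-0.023092, 0.225663) ; Δ = (0.059029, 0.059865)
  [-3]  conj(Y_{6,-3})(Ω₁) = (0.011668, -0.009060) ; Y_{6,-3}(Ω₂) = (0.133493, 0.407989) ; Δ = (0.005254, 0.003551)
  [-2]  conj(Y_{6,-2})(Ω₁) = (-0.314132, 0.147953) ; Y_{6,-2}(Ω₂) = (0.289590, 0.320736) ; Δ = (-0.138423, -0.057908)
  [-1]  conj(Y_{6,-1})(Ω₁) = (0.115459, -0.025829) ; Y_{6,-1}(Ω₂) = (-0.000264, -0.000117) ; Δ = (-0.000033, -0.000007)
  [+0]  conj(Y_{6,0})(Ω₁) = (0.316861, -0.000000) ; Y_{6,0}(Ω₂) = (-0.421846, 0.000000) ; Δ = (-0.133666, 0.000000)
  [+1]  conj(Y_{6,1})(Ω₁) = (-0.115459, -0.025829) ; Y_{6,1}(Ω₂) = (0.000264, -0.000117) ; Δ = (-0.000033, 0.000007)
  [+2]  conj(Y_{6,2})(Ω₁) = (-0.314132, -0.147953) ; Y_{6,2}(Ω₂) = (0.289590, -0.320736) ; Δ = (-0.138423, 0.057908)
  [+3]  conj(Y_{6,3})(Ω₁) = (-0.011668, -0.009060) ; Y_{6,3}(Ω₂) = (-0.133493, 0.407989) ; Δ = (0.005254, -0.003551)
  [+4]  conj(Y_{6,4})(Ω₁) = (0.236044, 0.285732) ; Y_{6,4}(Ω₂) = (-0.023092, -0.225663) ; Δ = (0.059029, -0.059865)
  [+5]  conj(Y_{6,5})(Ω₁) = (0.180449, 0.354913) ; Y_{6,5}(Ω₂) = (0.037192, 0.064932) ; Δ = (-0.016334, 0.024917)
  [+6]  conj(Y_{6,6})(Ω₁) = (0.047244, 0.184802) ; Y_{6,6}(Ω₂) = (-0.011701, -0.008575) ; Δ = (0.001032, -0.002568)
Total Σ_m = (-0.312618, -0.000000). Multiply by 0.966644: (-0.302191, -0.000000). P_6(cos γ) = -0.302191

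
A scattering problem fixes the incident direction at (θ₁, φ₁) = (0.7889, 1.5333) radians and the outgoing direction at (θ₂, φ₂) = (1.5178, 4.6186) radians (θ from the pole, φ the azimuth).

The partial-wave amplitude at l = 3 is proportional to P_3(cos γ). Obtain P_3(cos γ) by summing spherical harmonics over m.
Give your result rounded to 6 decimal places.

Addition theorem: P_3(cos γ) = (4π/7) Σ_m Y*_{lm}(Ω₁) Y_{lm}(Ω₂), m = −3…3:
  [-3]  conj(Y_{3,-3})(Ω₁) = (-0.016733, -0.148121) ; Y_{3,-3}(Ω₂) = (0.115363, -0.399131) ; Δ = (-0.061050, -0.010409)
  [-2]  conj(Y_{3,-2})(Ω₁) = (-0.361562, 0.027165) ; Y_{3,-2}(Ω₂) = (-0.053037, -0.010067) ; Δ = (0.019450, 0.002199)
  [-1]  conj(Y_{3,-1})(Ω₁) = (0.012745, 0.339728) ; Y_{3,-1}(Ω₂) = (0.029800, -0.316800) ; Δ = (0.108006, 0.006086)
  [+0]  conj(Y_{3,0})(Ω₁) = (-0.136079, -0.000000) ; Y_{3,0}(Ω₂) = (-0.059026, 0.000000) ; Δ = (0.008032, 0.000000)
  [+1]  conj(Y_{3,1})(Ω₁) = (-0.012745, 0.339728) ; Y_{3,1}(Ω₂) = (-0.029800, -0.316800) ; Δ = (0.108006, -0.006086)
  [+2]  conj(Y_{3,2})(Ω₁) = (-0.361562, -0.027165) ; Y_{3,2}(Ω₂) = (-0.053037, 0.010067) ; Δ = (0.019450, -0.002199)
  [+3]  conj(Y_{3,3})(Ω₁) = (0.016733, -0.148121) ; Y_{3,3}(Ω₂) = (-0.115363, -0.399131) ; Δ = (-0.061050, 0.010409)
Σ over m = (0.140843, 0.000000); ×(4π/7) → (0.252841, 0.000000). Real part: 0.252841

0.252841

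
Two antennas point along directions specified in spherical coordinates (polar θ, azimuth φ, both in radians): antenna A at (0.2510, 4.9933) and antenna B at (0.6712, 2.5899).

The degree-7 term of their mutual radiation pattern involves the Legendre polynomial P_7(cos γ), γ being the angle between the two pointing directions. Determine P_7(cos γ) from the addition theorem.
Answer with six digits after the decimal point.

0.283140

Expand P_7 via completeness: Σ_{m} conj(Y_{7,m}) at Ω₁ times Y_{7,m} at Ω₂ —
  m=-7: -0.00003 - 0.00001j × 0.01353 + 0.01187j = -0.00000 - 0.00000j  (running Σ = -0.00000 - 0.00000j)
  m=-6: 0.00005 - 0.00042j × -0.08358 - 0.01422j = -0.00001 + 0.00003j  (running Σ = -0.00001 + 0.00003j)
  m=-5: 0.00383 - 0.00064j × 0.22076 - 0.08898j = 0.00079 - 0.00048j  (running Σ = 0.00078 - 0.00045j)
  m=-4: 0.01076 + 0.02244j × -0.25388 + 0.34387j = -0.01045 - 0.00200j  (running Σ = -0.00967 - 0.00244j)
  m=-3: -0.08474 + 0.07554j × 0.03652 - 0.43225j = 0.02956 + 0.03939j  (running Σ = 0.01989 + 0.03694j)
  m=-2: -0.29819 - 0.18771j × 0.02815 + 0.05578j = 0.00208 - 0.02192j  (running Σ = 0.02197 + 0.01503j)
  m=-1: 0.17709 - 0.61373j × 0.31902 + 0.19633j = 0.17699 - 0.16102j  (running Σ = 0.19895 - 0.14600j)
  m=0: 0.31981 + 0.00000j × -0.18741 + 0.00000j = -0.05994 + 0.00000j  (running Σ = 0.13902 - 0.14600j)
  m=1: -0.17709 - 0.61373j × -0.31902 + 0.19633j = 0.17699 + 0.16102j  (running Σ = 0.31601 + 0.01503j)
  m=2: -0.29819 + 0.18771j × 0.02815 - 0.05578j = 0.00208 + 0.02192j  (running Σ = 0.31808 + 0.03694j)
  m=3: 0.08474 + 0.07554j × -0.03652 - 0.43225j = 0.02956 - 0.03939j  (running Σ = 0.34764 - 0.00244j)
  m=4: 0.01076 - 0.02244j × -0.25388 - 0.34387j = -0.01045 + 0.00200j  (running Σ = 0.33719 - 0.00045j)
  m=5: -0.00383 - 0.00064j × -0.22076 - 0.08898j = 0.00079 + 0.00048j  (running Σ = 0.33798 + 0.00003j)
  m=6: 0.00005 + 0.00042j × -0.08358 + 0.01422j = -0.00001 - 0.00003j  (running Σ = 0.33797 - 0.00000j)
  m=7: 0.00003 - 0.00001j × -0.01353 + 0.01187j = -0.00000 + 0.00000j  (running Σ = 0.33797 - 0.00000j)
Accumulated sum 0.33797 - 0.00000j; after 4π/(2l+1) scaling, 0.28314 - 0.00000j ⇒ P_7 = 0.283140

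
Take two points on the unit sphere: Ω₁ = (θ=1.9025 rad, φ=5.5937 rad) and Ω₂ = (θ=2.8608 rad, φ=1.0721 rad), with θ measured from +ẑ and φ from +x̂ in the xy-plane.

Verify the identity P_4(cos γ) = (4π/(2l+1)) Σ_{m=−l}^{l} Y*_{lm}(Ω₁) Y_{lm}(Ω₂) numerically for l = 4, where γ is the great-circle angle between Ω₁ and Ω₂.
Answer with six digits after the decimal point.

0.136193

Addition theorem: P_4(cos γ) = (4π/9) Σ_m Y*_{lm}(Ω₁) Y_{lm}(Ω₂), m = −4…4:
  [-4]  conj(Y_{4,-4})(Ω₁) = -0.327939-0.132374i ; Y_{4,-4}(Ω₂) = -0.001074+0.002379i ; Δ = +0.000667-0.000638i
  [-3]  conj(Y_{4,-3})(Ω₁) = +0.164464+0.302732i ; Y_{4,-3}(Ω₂) = +0.025522-0.001910i ; Δ = +0.004776+0.007412i
  [-2]  conj(Y_{4,-2})(Ω₁) = -0.014689+0.075635i ; Y_{4,-2}(Ω₂) = -0.076127-0.117883i ; Δ = +0.010034-0.004026i
  [-1]  conj(Y_{4,-1})(Ω₁) = +0.253739-0.209201i ; Y_{4,-1}(Ω₂) = -0.208603+0.383031i ; Δ = +0.027200+0.140830i
  [+0]  conj(Y_{4,0})(Ω₁) = +0.022439-0.000000i ; Y_{4,0}(Ω₂) = +0.543171+0.000000i ; Δ = +0.012188+0.000000i
  [+1]  conj(Y_{4,1})(Ω₁) = -0.253739-0.209201i ; Y_{4,1}(Ω₂) = +0.208603+0.383031i ; Δ = +0.027200-0.140830i
  [+2]  conj(Y_{4,2})(Ω₁) = -0.014689-0.075635i ; Y_{4,2}(Ω₂) = -0.076127+0.117883i ; Δ = +0.010034+0.004026i
  [+3]  conj(Y_{4,3})(Ω₁) = -0.164464+0.302732i ; Y_{4,3}(Ω₂) = -0.025522-0.001910i ; Δ = +0.004776-0.007412i
  [+4]  conj(Y_{4,4})(Ω₁) = -0.327939+0.132374i ; Y_{4,4}(Ω₂) = -0.001074-0.002379i ; Δ = +0.000667+0.000638i
Accumulated sum +0.097541+0.000000i; after 4π/(2l+1) scaling, +0.136193+0.000000i ⇒ P_4 = 0.136193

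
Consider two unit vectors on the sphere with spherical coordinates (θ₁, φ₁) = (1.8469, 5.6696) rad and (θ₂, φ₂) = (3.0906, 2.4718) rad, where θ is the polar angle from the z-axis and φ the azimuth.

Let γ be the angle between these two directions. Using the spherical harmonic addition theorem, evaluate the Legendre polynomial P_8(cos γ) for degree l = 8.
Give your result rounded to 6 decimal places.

-0.094095

Summing Y*_{l m}(θ₁,φ₁)·Y_{l m}(θ₂,φ₂) over m ∈ [−8, 8]; prefactor 4π/(2·8+1) = 0.739198:
  m=-8: Y*=(0.073813, 0.371193)  Y=(0.000000, -0.000000)  product (0.000000, 0.000000)
  m=-7: Y*=(0.173841, -0.392126)  Y=(-0.000000, -0.000000)  product (-0.000000, -0.000000)
  m=-6: Y*=(-0.029384, 0.017610)  Y=(-0.000000, -0.000000)  product (0.000000, 0.000000)
  m=-5: Y*=(-0.343607, -0.025358)  Y=(-0.000003, -0.000001)  product (0.000001, 0.000000)
  m=-4: Y*=(0.128445, 0.105418)  Y=(-0.000081, 0.000040)  product (-0.000015, -0.000003)
  m=-3: Y*=(0.072574, 0.262269)  Y=(-0.000778, 0.001659)  product (-0.000492, -0.000084)
  m=-2: Y*=(0.072561, -0.202787)  Y=(0.006057, 0.025730)  product (0.005657, 0.000639)
  m=-1: Y*=(0.192183, -0.135348)  Y=(0.192727, 0.152624)  product (0.057696, 0.003246)
  m=+0: Y*=(-0.228064, -0.000000)  Y=(1.109296, 0.000000)  product (-0.252990, -0.000000)
  m=+1: Y*=(-0.192183, -0.135348)  Y=(-0.192727, 0.152624)  product (0.057696, -0.003246)
  m=+2: Y*=(0.072561, 0.202787)  Y=(0.006057, -0.025730)  product (0.005657, -0.000639)
  m=+3: Y*=(-0.072574, 0.262269)  Y=(0.000778, 0.001659)  product (-0.000492, 0.000084)
  m=+4: Y*=(0.128445, -0.105418)  Y=(-0.000081, -0.000040)  product (-0.000015, 0.000003)
  m=+5: Y*=(0.343607, -0.025358)  Y=(0.000003, -0.000001)  product (0.000001, -0.000000)
  m=+6: Y*=(-0.029384, -0.017610)  Y=(-0.000000, 0.000000)  product (0.000000, -0.000000)
  m=+7: Y*=(-0.173841, -0.392126)  Y=(0.000000, -0.000000)  product (-0.000000, 0.000000)
  m=+8: Y*=(0.073813, -0.371193)  Y=(0.000000, 0.000000)  product (0.000000, -0.000000)
Accumulated sum (-0.127294, -0.000000); after 4π/(2l+1) scaling, (-0.094095, -0.000000) ⇒ P_8 = -0.094095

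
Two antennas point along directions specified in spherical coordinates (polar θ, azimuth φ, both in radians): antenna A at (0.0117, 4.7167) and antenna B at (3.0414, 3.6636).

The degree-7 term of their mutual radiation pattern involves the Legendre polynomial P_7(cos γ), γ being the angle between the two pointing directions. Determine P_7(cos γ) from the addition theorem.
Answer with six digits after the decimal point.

-0.847420

Summing Y*_{l m}(θ₁,φ₁)·Y_{l m}(θ₂,φ₂) over m ∈ [−7, 7]; prefactor 4π/(2·7+1) = 0.837758:
  term(m=-7) = 0.00000 + 0.00000j   from Y*(Ω₁)=-0.00000 + 0.00000j, Y(Ω₂)=0.00000 - 0.00000j
  term(m=-6) = -0.00000 - 0.00000j   from Y*(Ω₁)=-0.00000 - 0.00000j, Y(Ω₂)=0.00000 + 0.00000j
  term(m=-5) = 0.00000 - 0.00000j   from Y*(Ω₁)=0.00000 - 0.00000j, Y(Ω₂)=0.00004 + 0.00002j
  term(m=-4) = 0.00000 + 0.00000j   from Y*(Ω₁)=0.00000 + 0.00000j, Y(Ω₂)=0.00036 + 0.00063j
  term(m=-3) = -0.00000 - 0.00000j   from Y*(Ω₁)=-0.00000 + 0.00001j, Y(Ω₂)=-0.00004 + 0.00862j
  term(m=-2) = 0.00004 - 0.00006j   from Y*(Ω₁)=-0.00103 - 0.00001j, Y(Ω₂)=-0.03622 + 0.06227j
  term(m=-1) = 0.00903 + 0.01585j   from Y*(Ω₁)=0.00021 - 0.04778j, Y(Ω₂)=-0.33094 + 0.19037j
  term(m=+0) = -1.02966 + 0.00000j   from Y*(Ω₁)=1.09046 + 0.00000j, Y(Ω₂)=-0.94425 + 0.00000j
  term(m=+1) = 0.00903 - 0.01585j   from Y*(Ω₁)=-0.00021 - 0.04778j, Y(Ω₂)=0.33094 + 0.19037j
  term(m=+2) = 0.00004 + 0.00006j   from Y*(Ω₁)=-0.00103 + 0.00001j, Y(Ω₂)=-0.03622 - 0.06227j
  term(m=+3) = -0.00000 + 0.00000j   from Y*(Ω₁)=0.00000 + 0.00001j, Y(Ω₂)=0.00004 + 0.00862j
  term(m=+4) = 0.00000 - 0.00000j   from Y*(Ω₁)=0.00000 - 0.00000j, Y(Ω₂)=0.00036 - 0.00063j
  term(m=+5) = 0.00000 + 0.00000j   from Y*(Ω₁)=-0.00000 - 0.00000j, Y(Ω₂)=-0.00004 + 0.00002j
  term(m=+6) = -0.00000 + 0.00000j   from Y*(Ω₁)=-0.00000 + 0.00000j, Y(Ω₂)=0.00000 - 0.00000j
  term(m=+7) = 0.00000 - 0.00000j   from Y*(Ω₁)=0.00000 + 0.00000j, Y(Ω₂)=-0.00000 - 0.00000j
Accumulated sum -1.01153 + 0.00000j; after 4π/(2l+1) scaling, -0.84742 + 0.00000j ⇒ P_7 = -0.847420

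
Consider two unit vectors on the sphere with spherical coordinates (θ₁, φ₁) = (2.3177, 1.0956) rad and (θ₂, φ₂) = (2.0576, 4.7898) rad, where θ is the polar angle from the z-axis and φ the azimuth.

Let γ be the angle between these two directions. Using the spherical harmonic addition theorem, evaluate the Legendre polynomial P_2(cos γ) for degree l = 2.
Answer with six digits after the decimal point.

-0.417719

Term-by-term m-sum for l=2 (normalisation 4π/5 = 2.513274):
  m=-2: Y*=-0.12092 + 0.16923j  Y=-0.29813 + 0.04653j  product 0.02818 - 0.05608j
  m=-1: Y*=-0.17620 - 0.34246j  Y=-0.02470 - 0.31846j  product -0.10471 + 0.06457j
  m=+0: Y*=0.12131 + 0.00000j  Y=-0.10833 + 0.00000j  product -0.01314 + 0.00000j
  m=+1: Y*=0.17620 - 0.34246j  Y=0.02470 - 0.31846j  product -0.10471 - 0.06457j
  m=+2: Y*=-0.12092 - 0.16923j  Y=-0.29813 - 0.04653j  product 0.02818 + 0.05608j
Σ over m = -0.16620 + 0.00000j; ×(4π/5) → -0.41772 + 0.00000j. Real part: -0.417719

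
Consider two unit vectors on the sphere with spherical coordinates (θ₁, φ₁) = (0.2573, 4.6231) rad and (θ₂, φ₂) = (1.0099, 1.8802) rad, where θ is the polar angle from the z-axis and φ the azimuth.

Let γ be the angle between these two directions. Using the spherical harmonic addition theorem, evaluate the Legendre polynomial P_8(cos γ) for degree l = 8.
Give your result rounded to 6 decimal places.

-0.257961

Summing Y*_{l m}(θ₁,φ₁)·Y_{l m}(θ₂,φ₂) over m ∈ [−8, 8]; prefactor 4π/(2·8+1) = 0.739198:
  m=-8: (0.000007, -0.000006) × (-0.107101, -0.084219) = (-0.000001, 0.000000)  (running Σ = (-0.000001, 0.000000))
  m=-7: (0.000081, 0.000112) × (0.283521, -0.191905) = (0.000044, 0.000016)  (running Σ = (0.000043, 0.000016))
  m=-6: (-0.001145, 0.000680) × (0.126856, 0.431989) = (-0.000439, -0.000408)  (running Σ = (-0.000396, -0.000392))
  m=-5: (-0.003996, -0.008347) × (-0.234291, -0.005572) = (0.000890, 0.001978)  (running Σ = (0.000494, 0.001586))
  m=-4: (0.044573, -0.016633) × (-0.065563, 0.189443) = (0.000229, 0.009534)  (running Σ = (0.000722, 0.011120))
  m=-3: (0.047143, 0.171764) × (-0.278782, -0.208688) = (0.022702, -0.057723)  (running Σ = (0.023425, -0.046603))
  m=-2: (-0.447339, 0.080745) × (-0.024087, 0.017153) = (0.009390, -0.009618)  (running Σ = (0.032815, -0.056221))
  m=-1: (-0.058225, -0.650361) × (-0.105665, -0.330545) = (-0.208821, 0.087967)  (running Σ = (-0.176006, 0.031746))
  m=0: (0.136684, -0.000000) × (0.022226, 0.000000) = (0.003038, 0.000000)  (running Σ = (-0.172968, 0.031746))
  m=1: (0.058225, -0.650361) × (0.105665, -0.330545) = (-0.208821, -0.087967)  (running Σ = (-0.381789, -0.056221))
  m=2: (-0.447339, -0.080745) × (-0.024087, -0.017153) = (0.009390, 0.009618)  (running Σ = (-0.372399, -0.046603))
  m=3: (-0.047143, 0.171764) × (0.278782, -0.208688) = (0.022702, 0.057723)  (running Σ = (-0.349697, 0.011120))
  m=4: (0.044573, 0.016633) × (-0.065563, -0.189443) = (0.000229, -0.009534)  (running Σ = (-0.349468, 0.001586))
  m=5: (0.003996, -0.008347) × (0.234291, -0.005572) = (0.000890, -0.001978)  (running Σ = (-0.348578, -0.000392))
  m=6: (-0.001145, -0.000680) × (0.126856, -0.431989) = (-0.000439, 0.000408)  (running Σ = (-0.349017, 0.000016))
  m=7: (-0.000081, 0.000112) × (-0.283521, -0.191905) = (0.000044, -0.000016)  (running Σ = (-0.348973, 0.000000))
  m=8: (0.000007, 0.000006) × (-0.107101, 0.084219) = (-0.000001, -0.000000)  (running Σ = (-0.348974, 0.000000))
Total Σ_m = (-0.348974, 0.000000). Multiply by 0.739198: (-0.257961, 0.000000). P_8(cos γ) = -0.257961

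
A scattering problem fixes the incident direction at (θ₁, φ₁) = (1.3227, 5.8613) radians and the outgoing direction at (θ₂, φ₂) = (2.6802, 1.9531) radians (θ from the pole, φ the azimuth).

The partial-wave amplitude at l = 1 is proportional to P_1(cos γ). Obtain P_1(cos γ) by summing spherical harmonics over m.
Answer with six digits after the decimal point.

-0.530724

Summing Y*_{l m}(θ₁,φ₁)·Y_{l m}(θ₂,φ₂) over m ∈ [−1, 1]; prefactor 4π/(2·1+1) = 4.188790:
  [-1]  conj(Y_{1,-1})(Ω₁) = +0.305550-0.137142i ; Y_{1,-1}(Ω₂) = -0.057381-0.142708i ; Δ = -0.037104-0.035735i
  [+0]  conj(Y_{1,0})(Ω₁) = +0.119981-0.000000i ; Y_{1,0}(Ω₂) = -0.437511+0.000000i ; Δ = -0.052493+0.000000i
  [+1]  conj(Y_{1,1})(Ω₁) = -0.305550-0.137142i ; Y_{1,1}(Ω₂) = +0.057381-0.142708i ; Δ = -0.037104+0.035735i
Total Σ_m = -0.126701+0.000000i. Multiply by 4.188790: -0.530724+0.000000i. P_1(cos γ) = -0.530724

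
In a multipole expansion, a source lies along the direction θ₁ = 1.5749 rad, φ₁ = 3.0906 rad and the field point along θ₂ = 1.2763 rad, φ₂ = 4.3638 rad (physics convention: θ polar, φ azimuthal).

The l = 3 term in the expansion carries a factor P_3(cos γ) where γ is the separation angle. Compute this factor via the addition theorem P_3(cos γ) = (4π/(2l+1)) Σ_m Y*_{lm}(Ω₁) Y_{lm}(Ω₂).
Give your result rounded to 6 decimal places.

-0.364577

Expand P_3 via completeness: Σ_{m} conj(Y_{3,m}) at Ω₁ times Y_{3,m} at Ω₂ —
  [-3]  conj(Y_{3,-3})(Ω₁) = -0.412341+0.063576i ; Y_{3,-3}(Ω₂) = +0.316378-0.183265i ; Δ = -0.118804+0.095682i
  [-2]  conj(Y_{3,-2})(Ω₁) = -0.004172+0.000427i ; Y_{3,-2}(Ω₂) = -0.208261-0.174413i ; Δ = +0.000943+0.000639i
  [-1]  conj(Y_{3,-1})(Ω₁) = +0.322730-0.016471i ; Y_{3,-1}(Ω₂) = +0.061138-0.168224i ; Δ = +0.016960-0.055298i
  [+0]  conj(Y_{3,0})(Ω₁) = +0.004594-0.000000i ; Y_{3,0}(Ω₂) = -0.279324+0.000000i ; Δ = -0.001283+0.000000i
  [+1]  conj(Y_{3,1})(Ω₁) = -0.322730-0.016471i ; Y_{3,1}(Ω₂) = -0.061138-0.168224i ; Δ = +0.016960+0.055298i
  [+2]  conj(Y_{3,2})(Ω₁) = -0.004172-0.000427i ; Y_{3,2}(Ω₂) = -0.208261+0.174413i ; Δ = +0.000943-0.000639i
  [+3]  conj(Y_{3,3})(Ω₁) = +0.412341+0.063576i ; Y_{3,3}(Ω₂) = -0.316378-0.183265i ; Δ = -0.118804-0.095682i
Accumulated sum -0.203085+0.000000i; after 4π/(2l+1) scaling, -0.364577+0.000000i ⇒ P_3 = -0.364577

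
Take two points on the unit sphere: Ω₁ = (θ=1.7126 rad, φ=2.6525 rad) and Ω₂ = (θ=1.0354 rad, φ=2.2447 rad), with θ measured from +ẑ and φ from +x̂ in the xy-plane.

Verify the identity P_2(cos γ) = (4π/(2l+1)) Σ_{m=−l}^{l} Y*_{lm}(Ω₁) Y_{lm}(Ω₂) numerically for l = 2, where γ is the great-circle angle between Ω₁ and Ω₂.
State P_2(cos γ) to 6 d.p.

0.255104

Addition theorem: P_2(cos γ) = (4π/5) Σ_m Y*_{lm}(Ω₁) Y_{lm}(Ω₂), m = −2…2:
  term(m=-2) = 0.07414 + 0.07876j   from Y*(Ω₁)=0.21144 - 0.31401j, Y(Ω₂)=-0.06319 + 0.27866j
  term(m=-1) = -0.03364 - 0.01453j   from Y*(Ω₁)=0.09542 - 0.05078j, Y(Ω₂)=-0.21154 - 0.26488j
  term(m=+0) = 0.02049 + 0.00000j   from Y*(Ω₁)=-0.29649 + 0.00000j, Y(Ω₂)=-0.06912 + 0.00000j
  term(m=+1) = -0.03364 + 0.01453j   from Y*(Ω₁)=-0.09542 - 0.05078j, Y(Ω₂)=0.21154 - 0.26488j
  term(m=+2) = 0.07414 - 0.07876j   from Y*(Ω₁)=0.21144 + 0.31401j, Y(Ω₂)=-0.06319 - 0.27866j
Σ over m = 0.10150 + 0.00000j; ×(4π/5) → 0.25510 + 0.00000j. Real part: 0.255104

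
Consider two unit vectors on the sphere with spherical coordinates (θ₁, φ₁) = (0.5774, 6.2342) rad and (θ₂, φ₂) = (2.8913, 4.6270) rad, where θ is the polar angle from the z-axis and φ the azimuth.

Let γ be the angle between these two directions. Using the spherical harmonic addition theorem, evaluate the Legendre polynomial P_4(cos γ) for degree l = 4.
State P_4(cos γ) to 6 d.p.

Addition theorem: P_4(cos γ) = (4π/9) Σ_m Y*_{lm}(Ω₁) Y_{lm}(Ω₂), m = −4…4:
  m=-4: Y*=0.03853 - 0.00765j  Y=0.00157 + 0.00056j  product 0.00006 + 0.00001j
  m=-3: Y*=0.16873 - 0.02498j  Y=-0.00467 + 0.01783j  product -0.00034 + 0.00312j
  m=-2: Y*=0.38828 - 0.03816j  Y=-0.11266 - 0.01943j  product -0.04448 - 0.00324j
  m=-1: Y*=0.41371 - 0.02028j  Y=0.03457 - 0.40388j  product 0.00611 - 0.16779j
  m=+0: Y*=-0.08578 + 0.00000j  Y=0.60063 + 0.00000j  product -0.05152 + 0.00000j
  m=+1: Y*=-0.41371 - 0.02028j  Y=-0.03457 - 0.40388j  product 0.00611 + 0.16779j
  m=+2: Y*=0.38828 + 0.03816j  Y=-0.11266 + 0.01943j  product -0.04448 + 0.00324j
  m=+3: Y*=-0.16873 - 0.02498j  Y=0.00467 + 0.01783j  product -0.00034 - 0.00312j
  m=+4: Y*=0.03853 + 0.00765j  Y=0.00157 - 0.00056j  product 0.00006 - 0.00001j
Accumulated sum -0.12883 - 0.00000j; after 4π/(2l+1) scaling, -0.17987 - 0.00000j ⇒ P_4 = -0.179874

-0.179874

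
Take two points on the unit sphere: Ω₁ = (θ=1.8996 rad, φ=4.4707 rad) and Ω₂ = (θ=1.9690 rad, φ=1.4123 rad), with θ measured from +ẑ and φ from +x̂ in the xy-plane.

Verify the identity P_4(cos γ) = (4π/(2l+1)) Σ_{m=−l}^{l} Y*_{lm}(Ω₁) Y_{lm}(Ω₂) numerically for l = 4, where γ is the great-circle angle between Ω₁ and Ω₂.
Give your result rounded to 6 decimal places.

Term-by-term m-sum for l=4 (normalisation 4π/9 = 1.396263):
  m=-4: (0.201663, -0.292229) × (0.257379, 0.189235) = (0.107204, -0.037052)  (running Σ = (0.107204, -0.037052))
  m=-3: (-0.227234, -0.256450) × (0.174004, -0.337944) = (-0.126205, 0.032169)  (running Σ = (-0.019002, -0.004883))
  m=-2: (0.071661, -0.037616) × (-0.014184, -0.004653) = (-0.001191, 0.000200)  (running Σ = (-0.020193, -0.004683))
  m=-1: (-0.078556, -0.318675) × (0.051975, -0.325177) = (-0.107709, 0.008981)  (running Σ = (-0.127902, 0.004298))
  m=0: (0.026700, -0.000000) × (-0.076115, 0.000000) = (-0.002032, 0.000000)  (running Σ = (-0.129934, 0.004298))
  m=1: (0.078556, -0.318675) × (-0.051975, -0.325177) = (-0.107709, -0.008981)  (running Σ = (-0.237643, -0.004683))
  m=2: (0.071661, 0.037616) × (-0.014184, 0.004653) = (-0.001191, -0.000200)  (running Σ = (-0.238834, -0.004883))
  m=3: (0.227234, -0.256450) × (-0.174004, -0.337944) = (-0.126205, -0.032169)  (running Σ = (-0.365040, -0.037052))
  m=4: (0.201663, 0.292229) × (0.257379, -0.189235) = (0.107204, 0.037052)  (running Σ = (-0.257836, 0.000000))
Total Σ_m = (-0.257836, 0.000000). Multiply by 1.396263: (-0.360007, 0.000000). P_4(cos γ) = -0.360007

-0.360007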